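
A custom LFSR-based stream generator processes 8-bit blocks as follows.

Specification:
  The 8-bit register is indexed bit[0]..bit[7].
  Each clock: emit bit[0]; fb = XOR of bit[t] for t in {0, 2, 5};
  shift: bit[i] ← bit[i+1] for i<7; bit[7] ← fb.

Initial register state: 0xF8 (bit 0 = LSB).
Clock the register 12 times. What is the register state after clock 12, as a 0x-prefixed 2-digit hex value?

reg_0 = 0xF8
clock 1: out=0, reg = 0xFC
clock 2: out=0, reg = 0x7E
clock 3: out=0, reg = 0x3F
clock 4: out=1, reg = 0x9F
clock 5: out=1, reg = 0x4F
clock 6: out=1, reg = 0x27
clock 7: out=1, reg = 0x93
clock 8: out=1, reg = 0xC9
clock 9: out=1, reg = 0xE4
clock 10: out=0, reg = 0x72
clock 11: out=0, reg = 0xB9
clock 12: out=1, reg = 0x5C

0x5C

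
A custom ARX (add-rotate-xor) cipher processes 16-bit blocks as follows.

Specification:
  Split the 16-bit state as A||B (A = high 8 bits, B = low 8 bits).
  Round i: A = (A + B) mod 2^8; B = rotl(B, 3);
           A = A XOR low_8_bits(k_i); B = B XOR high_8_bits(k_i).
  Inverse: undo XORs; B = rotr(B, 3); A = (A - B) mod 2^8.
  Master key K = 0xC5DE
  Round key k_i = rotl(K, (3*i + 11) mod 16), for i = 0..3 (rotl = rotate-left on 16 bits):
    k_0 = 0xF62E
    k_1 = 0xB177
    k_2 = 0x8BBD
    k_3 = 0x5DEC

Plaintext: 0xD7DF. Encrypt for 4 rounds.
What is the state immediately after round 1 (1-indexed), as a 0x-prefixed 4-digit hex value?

s_0 = plaintext = 0xD7DF
s_1 = Round(s_0, k_0) = 0x9808
s_2 = Round(s_1, k_1) = 0xD7F1
s_3 = Round(s_2, k_2) = 0x7504
s_4 = Round(s_3, k_3) = 0x957D

0x9808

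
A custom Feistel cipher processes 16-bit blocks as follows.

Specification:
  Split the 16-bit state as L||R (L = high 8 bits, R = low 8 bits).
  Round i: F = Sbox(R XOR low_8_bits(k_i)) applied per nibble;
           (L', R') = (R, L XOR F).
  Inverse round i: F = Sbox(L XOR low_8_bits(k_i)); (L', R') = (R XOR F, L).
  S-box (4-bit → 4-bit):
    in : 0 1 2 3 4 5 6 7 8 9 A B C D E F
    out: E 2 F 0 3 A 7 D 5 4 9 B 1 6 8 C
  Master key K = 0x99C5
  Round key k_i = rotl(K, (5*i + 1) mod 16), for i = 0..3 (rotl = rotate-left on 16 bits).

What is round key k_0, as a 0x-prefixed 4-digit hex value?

0x338B

K = 0x99C5
k_0 = rotl(K, (5*0+1) mod 16) = rotl(K, 1) = 0x338B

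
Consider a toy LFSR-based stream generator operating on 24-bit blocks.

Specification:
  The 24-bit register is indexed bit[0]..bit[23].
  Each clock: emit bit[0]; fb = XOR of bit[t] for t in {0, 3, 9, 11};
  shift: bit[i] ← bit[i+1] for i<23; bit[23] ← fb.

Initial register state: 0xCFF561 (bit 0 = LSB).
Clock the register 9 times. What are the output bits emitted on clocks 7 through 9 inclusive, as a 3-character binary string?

reg_0 = 0xCFF561
clock 1: out=1, reg = 0xE7FAB0
clock 2: out=0, reg = 0x73FD58
clock 3: out=0, reg = 0x39FEAC
clock 4: out=0, reg = 0x9CFF56
clock 5: out=0, reg = 0x4E7FAB
clock 6: out=1, reg = 0x273FD5
clock 7: out=1, reg = 0x939FEA
clock 8: out=0, reg = 0xC9CFF5
clock 9: out=1, reg = 0xE4E7FA

101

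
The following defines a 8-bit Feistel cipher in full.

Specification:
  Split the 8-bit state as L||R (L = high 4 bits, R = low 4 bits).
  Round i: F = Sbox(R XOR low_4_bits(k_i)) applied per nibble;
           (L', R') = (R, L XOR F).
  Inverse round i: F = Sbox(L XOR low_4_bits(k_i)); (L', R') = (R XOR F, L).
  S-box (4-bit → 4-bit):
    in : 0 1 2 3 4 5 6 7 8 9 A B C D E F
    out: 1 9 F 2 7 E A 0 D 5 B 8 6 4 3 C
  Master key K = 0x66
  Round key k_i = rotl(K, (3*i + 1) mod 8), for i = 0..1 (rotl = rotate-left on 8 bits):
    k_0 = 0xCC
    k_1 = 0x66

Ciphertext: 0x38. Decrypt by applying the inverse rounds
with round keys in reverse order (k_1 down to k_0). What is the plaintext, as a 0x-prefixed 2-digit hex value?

0x86

s_0 = ciphertext = 0x38
s_1 = InvRound(s_0, k_1) = 0x63
s_2 = InvRound(s_1, k_0) = 0x86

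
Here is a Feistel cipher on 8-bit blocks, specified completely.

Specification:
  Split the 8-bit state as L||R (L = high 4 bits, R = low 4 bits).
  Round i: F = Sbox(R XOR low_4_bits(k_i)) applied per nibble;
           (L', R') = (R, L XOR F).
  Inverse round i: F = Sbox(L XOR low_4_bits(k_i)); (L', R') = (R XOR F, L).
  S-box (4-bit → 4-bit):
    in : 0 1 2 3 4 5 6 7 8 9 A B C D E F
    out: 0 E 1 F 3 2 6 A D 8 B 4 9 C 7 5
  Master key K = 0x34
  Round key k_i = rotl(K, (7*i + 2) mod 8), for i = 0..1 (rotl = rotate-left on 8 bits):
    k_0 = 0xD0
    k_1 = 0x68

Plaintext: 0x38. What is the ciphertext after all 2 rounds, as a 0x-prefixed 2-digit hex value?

s_0 = plaintext = 0x38
s_1 = Round(s_0, k_0) = 0x8E
s_2 = Round(s_1, k_1) = 0xEE

0xEE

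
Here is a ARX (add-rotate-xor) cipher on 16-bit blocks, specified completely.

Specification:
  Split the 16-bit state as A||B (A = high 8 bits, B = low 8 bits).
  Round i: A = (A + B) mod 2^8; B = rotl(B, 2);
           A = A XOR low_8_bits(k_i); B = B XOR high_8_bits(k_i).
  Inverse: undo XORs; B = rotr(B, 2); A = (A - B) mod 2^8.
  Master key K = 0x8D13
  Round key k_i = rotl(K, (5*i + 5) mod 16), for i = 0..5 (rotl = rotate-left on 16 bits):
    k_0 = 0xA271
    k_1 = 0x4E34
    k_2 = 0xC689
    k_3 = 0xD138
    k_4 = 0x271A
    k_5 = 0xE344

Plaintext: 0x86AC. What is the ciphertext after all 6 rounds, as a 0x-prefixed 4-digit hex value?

0xC1DD

s_0 = plaintext = 0x86AC
s_1 = Round(s_0, k_0) = 0x4310
s_2 = Round(s_1, k_1) = 0x670E
s_3 = Round(s_2, k_2) = 0xFCFE
s_4 = Round(s_3, k_3) = 0xC22A
s_5 = Round(s_4, k_4) = 0xF68F
s_6 = Round(s_5, k_5) = 0xC1DD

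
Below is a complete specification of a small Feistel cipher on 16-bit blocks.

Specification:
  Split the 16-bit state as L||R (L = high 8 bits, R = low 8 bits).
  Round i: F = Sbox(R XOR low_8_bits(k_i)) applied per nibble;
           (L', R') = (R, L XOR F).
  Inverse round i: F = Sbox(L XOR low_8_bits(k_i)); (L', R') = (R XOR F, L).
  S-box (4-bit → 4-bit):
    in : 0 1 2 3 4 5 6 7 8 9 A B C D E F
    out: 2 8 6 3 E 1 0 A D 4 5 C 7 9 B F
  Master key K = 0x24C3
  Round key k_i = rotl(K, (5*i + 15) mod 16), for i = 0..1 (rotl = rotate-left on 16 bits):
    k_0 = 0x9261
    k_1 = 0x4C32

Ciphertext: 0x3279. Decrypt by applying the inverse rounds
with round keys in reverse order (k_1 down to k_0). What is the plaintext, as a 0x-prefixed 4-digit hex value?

s_0 = ciphertext = 0x3279
s_1 = InvRound(s_0, k_1) = 0x5B32
s_2 = InvRound(s_1, k_0) = 0x075B

0x075B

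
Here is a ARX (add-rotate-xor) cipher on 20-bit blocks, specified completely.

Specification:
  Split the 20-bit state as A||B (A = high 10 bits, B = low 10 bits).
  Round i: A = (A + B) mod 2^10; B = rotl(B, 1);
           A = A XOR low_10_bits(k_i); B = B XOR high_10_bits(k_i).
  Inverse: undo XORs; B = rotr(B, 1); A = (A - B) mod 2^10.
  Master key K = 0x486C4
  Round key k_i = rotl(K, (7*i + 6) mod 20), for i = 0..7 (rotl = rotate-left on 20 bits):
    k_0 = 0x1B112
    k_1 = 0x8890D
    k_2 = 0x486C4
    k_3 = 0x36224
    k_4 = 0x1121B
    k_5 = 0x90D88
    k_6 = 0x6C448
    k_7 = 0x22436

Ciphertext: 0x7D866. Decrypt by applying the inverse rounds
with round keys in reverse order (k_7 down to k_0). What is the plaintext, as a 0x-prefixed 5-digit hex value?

0x9DE9B

s_0 = ciphertext = 0x7D866
s_1 = InvRound(s_0, k_7) = 0xD2677
s_2 = InvRound(s_1, k_6) = 0x479E3
s_3 = InvRound(s_2, k_5) = 0xB19D0
s_4 = InvRound(s_3, k_4) = 0x04CCA
s_5 = InvRound(s_4, k_3) = 0x8B809
s_6 = InvRound(s_5, k_2) = 0x15894
s_7 = InvRound(s_6, k_1) = 0x0015B
s_8 = InvRound(s_7, k_0) = 0x9DE9B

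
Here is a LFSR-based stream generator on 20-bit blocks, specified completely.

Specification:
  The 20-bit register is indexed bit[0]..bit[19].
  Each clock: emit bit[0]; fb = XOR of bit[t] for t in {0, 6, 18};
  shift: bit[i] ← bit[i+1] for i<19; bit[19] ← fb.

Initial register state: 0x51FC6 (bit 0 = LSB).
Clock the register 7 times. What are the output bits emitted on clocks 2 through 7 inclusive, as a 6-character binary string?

110001

reg_0 = 0x51FC6
clock 1: out=0, reg = 0x28FE3
clock 2: out=1, reg = 0x147F1
clock 3: out=1, reg = 0x0A3F8
clock 4: out=0, reg = 0x851FC
clock 5: out=0, reg = 0xC28FE
clock 6: out=0, reg = 0x6147F
clock 7: out=1, reg = 0xB0A3F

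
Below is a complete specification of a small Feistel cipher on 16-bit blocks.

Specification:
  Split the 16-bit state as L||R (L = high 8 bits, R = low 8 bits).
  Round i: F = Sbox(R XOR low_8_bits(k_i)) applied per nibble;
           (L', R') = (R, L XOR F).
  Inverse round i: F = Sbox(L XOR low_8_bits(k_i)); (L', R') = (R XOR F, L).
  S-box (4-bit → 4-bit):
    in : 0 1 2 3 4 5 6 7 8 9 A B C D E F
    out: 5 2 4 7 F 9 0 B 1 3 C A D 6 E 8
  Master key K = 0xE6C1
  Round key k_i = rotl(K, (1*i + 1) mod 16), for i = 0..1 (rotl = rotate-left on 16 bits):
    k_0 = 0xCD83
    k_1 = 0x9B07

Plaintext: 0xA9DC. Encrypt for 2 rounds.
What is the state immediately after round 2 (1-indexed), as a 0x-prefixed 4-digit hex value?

s_0 = plaintext = 0xA9DC
s_1 = Round(s_0, k_0) = 0xDC31
s_2 = Round(s_1, k_1) = 0x31AC

0x31AC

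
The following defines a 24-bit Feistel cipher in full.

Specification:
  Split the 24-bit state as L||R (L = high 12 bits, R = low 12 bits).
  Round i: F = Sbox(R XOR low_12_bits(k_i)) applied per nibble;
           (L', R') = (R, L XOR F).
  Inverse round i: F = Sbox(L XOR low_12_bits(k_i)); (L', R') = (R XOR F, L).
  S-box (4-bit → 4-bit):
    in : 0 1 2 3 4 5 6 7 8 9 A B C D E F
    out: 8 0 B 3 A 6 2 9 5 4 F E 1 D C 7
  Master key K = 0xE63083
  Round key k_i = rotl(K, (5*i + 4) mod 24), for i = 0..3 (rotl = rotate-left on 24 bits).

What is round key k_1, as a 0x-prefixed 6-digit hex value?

K = 0xE63083
k_0 = rotl(K, (5*0+4) mod 24) = rotl(K, 4) = 0x63083E
k_1 = rotl(K, (5*1+4) mod 24) = rotl(K, 9) = 0x6107CC

0x6107CC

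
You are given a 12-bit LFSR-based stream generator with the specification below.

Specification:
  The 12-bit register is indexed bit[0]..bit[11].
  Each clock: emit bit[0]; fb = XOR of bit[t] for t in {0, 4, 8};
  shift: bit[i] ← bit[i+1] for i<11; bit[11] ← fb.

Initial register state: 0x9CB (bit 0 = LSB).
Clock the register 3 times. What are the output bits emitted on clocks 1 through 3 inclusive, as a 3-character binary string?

reg_0 = 0x9CB
clock 1: out=1, reg = 0x4E5
clock 2: out=1, reg = 0xA72
clock 3: out=0, reg = 0xD39

110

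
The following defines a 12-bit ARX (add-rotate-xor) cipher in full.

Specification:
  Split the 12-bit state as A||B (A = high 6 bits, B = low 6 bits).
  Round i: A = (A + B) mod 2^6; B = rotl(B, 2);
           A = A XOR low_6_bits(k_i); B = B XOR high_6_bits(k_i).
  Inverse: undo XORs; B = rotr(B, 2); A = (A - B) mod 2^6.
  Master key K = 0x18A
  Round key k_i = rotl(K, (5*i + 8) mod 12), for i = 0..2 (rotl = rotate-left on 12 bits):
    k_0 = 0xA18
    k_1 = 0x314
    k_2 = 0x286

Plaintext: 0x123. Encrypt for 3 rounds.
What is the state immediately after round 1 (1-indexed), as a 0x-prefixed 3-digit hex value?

s_0 = plaintext = 0x123
s_1 = Round(s_0, k_0) = 0xFE6
s_2 = Round(s_1, k_1) = 0xC56
s_3 = Round(s_2, k_2) = 0x053

0xFE6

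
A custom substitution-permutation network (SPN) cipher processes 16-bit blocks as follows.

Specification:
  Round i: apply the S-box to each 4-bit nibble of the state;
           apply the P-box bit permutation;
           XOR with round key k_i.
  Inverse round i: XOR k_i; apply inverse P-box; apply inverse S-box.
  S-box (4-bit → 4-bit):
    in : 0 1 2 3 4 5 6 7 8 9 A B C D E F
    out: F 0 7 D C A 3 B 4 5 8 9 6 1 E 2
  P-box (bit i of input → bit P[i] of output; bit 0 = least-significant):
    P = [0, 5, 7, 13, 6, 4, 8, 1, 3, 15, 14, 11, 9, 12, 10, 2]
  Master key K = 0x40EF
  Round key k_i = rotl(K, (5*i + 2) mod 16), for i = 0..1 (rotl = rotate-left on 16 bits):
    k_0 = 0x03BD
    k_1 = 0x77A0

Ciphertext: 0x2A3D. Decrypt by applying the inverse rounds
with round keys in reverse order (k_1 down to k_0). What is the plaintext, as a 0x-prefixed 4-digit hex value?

s_0 = ciphertext = 0x2A3D
s_1 = InvRound(s_0, k_1) = 0xE3C9
s_2 = InvRound(s_1, k_0) = 0xAC65

0xAC65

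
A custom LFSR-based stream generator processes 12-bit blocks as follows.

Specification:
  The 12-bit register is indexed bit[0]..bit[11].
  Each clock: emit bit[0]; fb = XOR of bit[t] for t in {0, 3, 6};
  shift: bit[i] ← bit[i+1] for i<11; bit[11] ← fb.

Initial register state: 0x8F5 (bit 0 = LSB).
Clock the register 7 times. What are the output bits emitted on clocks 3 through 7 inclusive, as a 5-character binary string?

10111

reg_0 = 0x8F5
clock 1: out=1, reg = 0x47A
clock 2: out=0, reg = 0x23D
clock 3: out=1, reg = 0x11E
clock 4: out=0, reg = 0x88F
clock 5: out=1, reg = 0x447
clock 6: out=1, reg = 0x223
clock 7: out=1, reg = 0x911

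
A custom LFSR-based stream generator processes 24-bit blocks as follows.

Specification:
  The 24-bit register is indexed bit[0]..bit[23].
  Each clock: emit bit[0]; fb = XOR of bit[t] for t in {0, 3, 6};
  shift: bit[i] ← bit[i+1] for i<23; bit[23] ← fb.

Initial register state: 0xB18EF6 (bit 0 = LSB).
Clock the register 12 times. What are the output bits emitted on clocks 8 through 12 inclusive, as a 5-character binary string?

10111

reg_0 = 0xB18EF6
clock 1: out=0, reg = 0xD8C77B
clock 2: out=1, reg = 0xEC63BD
clock 3: out=1, reg = 0x7631DE
clock 4: out=0, reg = 0x3B18EF
clock 5: out=1, reg = 0x9D8C77
clock 6: out=1, reg = 0x4EC63B
clock 7: out=1, reg = 0x27631D
clock 8: out=1, reg = 0x13B18E
clock 9: out=0, reg = 0x89D8C7
clock 10: out=1, reg = 0x44EC63
clock 11: out=1, reg = 0x227631
clock 12: out=1, reg = 0x913B18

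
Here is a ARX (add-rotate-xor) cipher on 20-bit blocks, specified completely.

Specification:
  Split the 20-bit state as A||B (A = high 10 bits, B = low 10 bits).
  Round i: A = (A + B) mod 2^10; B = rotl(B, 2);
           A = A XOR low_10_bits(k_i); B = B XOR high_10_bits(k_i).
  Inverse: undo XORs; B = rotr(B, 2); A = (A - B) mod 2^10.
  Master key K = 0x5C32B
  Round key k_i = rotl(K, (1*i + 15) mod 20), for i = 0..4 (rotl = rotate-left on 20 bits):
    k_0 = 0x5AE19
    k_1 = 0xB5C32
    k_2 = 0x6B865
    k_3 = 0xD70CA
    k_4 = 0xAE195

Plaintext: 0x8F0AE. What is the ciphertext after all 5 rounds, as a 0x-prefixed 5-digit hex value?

s_0 = plaintext = 0x8F0AE
s_1 = Round(s_0, k_0) = 0x3CFD3
s_2 = Round(s_1, k_1) = 0x3D198
s_3 = Round(s_2, k_2) = 0xBA7CF
s_4 = Round(s_3, k_3) = 0x9C863
s_5 = Round(s_4, k_4) = 0xD0334

0xD0334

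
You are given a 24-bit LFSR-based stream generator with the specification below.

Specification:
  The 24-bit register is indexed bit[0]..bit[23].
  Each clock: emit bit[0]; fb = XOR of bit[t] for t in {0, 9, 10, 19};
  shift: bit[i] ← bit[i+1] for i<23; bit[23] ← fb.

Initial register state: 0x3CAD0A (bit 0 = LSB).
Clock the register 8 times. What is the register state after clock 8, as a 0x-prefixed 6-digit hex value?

0x703CAD

reg_0 = 0x3CAD0A
clock 1: out=0, reg = 0x1E5685
clock 2: out=1, reg = 0x0F2B42
clock 3: out=0, reg = 0x0795A1
clock 4: out=1, reg = 0x03CAD0
clock 5: out=0, reg = 0x81E568
clock 6: out=0, reg = 0xC0F2B4
clock 7: out=0, reg = 0xE0795A
clock 8: out=0, reg = 0x703CAD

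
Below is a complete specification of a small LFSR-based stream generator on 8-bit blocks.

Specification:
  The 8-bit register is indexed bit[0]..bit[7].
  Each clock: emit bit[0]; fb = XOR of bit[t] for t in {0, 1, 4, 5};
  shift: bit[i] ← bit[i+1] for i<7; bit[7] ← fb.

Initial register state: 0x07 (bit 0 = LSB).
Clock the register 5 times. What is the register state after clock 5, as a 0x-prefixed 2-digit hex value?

0x20

reg_0 = 0x07
clock 1: out=1, reg = 0x03
clock 2: out=1, reg = 0x01
clock 3: out=1, reg = 0x80
clock 4: out=0, reg = 0x40
clock 5: out=0, reg = 0x20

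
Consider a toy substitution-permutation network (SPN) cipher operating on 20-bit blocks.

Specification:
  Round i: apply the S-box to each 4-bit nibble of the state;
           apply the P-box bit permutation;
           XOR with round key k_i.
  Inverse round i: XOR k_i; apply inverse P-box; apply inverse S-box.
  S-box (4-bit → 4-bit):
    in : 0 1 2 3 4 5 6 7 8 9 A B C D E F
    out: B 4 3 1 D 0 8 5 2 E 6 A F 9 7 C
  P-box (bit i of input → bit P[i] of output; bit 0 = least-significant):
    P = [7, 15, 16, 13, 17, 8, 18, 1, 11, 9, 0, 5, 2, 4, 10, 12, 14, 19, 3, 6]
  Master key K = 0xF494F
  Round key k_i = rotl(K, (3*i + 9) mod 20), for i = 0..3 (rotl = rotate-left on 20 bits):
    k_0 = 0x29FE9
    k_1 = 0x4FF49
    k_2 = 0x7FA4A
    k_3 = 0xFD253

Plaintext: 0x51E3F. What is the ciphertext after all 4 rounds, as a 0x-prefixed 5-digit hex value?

s_0 = plaintext = 0x51E3F
s_1 = Round(s_0, k_0) = 0x1B1E8
s_2 = Round(s_1, k_1) = 0x26E50
s_3 = Round(s_2, k_2) = 0xF00CB
s_4 = Round(s_3, k_3) = 0x9692D

0x9692D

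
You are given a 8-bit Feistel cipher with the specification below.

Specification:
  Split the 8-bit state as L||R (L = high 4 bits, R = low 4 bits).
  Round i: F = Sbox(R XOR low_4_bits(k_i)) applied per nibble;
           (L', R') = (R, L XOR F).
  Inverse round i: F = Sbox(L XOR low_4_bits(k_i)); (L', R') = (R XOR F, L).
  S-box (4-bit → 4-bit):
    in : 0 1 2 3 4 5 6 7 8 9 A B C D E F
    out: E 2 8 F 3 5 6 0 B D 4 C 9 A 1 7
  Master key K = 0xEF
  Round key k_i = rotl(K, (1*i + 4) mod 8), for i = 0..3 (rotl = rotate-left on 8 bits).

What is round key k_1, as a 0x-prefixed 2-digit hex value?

K = 0xEF
k_0 = rotl(K, (1*0+4) mod 8) = rotl(K, 4) = 0xFE
k_1 = rotl(K, (1*1+4) mod 8) = rotl(K, 5) = 0xFD

0xFD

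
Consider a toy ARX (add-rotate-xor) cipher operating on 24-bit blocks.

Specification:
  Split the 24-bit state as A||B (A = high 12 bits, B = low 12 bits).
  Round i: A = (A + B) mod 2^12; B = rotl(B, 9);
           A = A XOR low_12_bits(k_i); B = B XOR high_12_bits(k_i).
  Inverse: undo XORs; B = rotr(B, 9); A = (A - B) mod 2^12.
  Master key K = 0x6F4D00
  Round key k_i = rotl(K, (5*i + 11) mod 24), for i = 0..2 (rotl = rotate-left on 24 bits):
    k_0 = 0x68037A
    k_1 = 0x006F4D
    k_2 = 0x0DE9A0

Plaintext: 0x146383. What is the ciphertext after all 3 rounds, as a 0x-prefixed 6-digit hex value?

s_0 = plaintext = 0x146383
s_1 = Round(s_0, k_0) = 0x7B30F0
s_2 = Round(s_1, k_1) = 0x7EE018
s_3 = Round(s_2, k_2) = 0x1A60DD

0x1A60DD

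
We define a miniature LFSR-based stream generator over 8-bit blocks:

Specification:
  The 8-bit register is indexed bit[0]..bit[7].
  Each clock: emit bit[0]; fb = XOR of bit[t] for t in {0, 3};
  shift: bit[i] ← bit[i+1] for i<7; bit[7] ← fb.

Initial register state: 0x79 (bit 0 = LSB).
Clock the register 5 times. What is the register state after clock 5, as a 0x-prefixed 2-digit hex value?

reg_0 = 0x79
clock 1: out=1, reg = 0x3C
clock 2: out=0, reg = 0x9E
clock 3: out=0, reg = 0xCF
clock 4: out=1, reg = 0x67
clock 5: out=1, reg = 0xB3

0xB3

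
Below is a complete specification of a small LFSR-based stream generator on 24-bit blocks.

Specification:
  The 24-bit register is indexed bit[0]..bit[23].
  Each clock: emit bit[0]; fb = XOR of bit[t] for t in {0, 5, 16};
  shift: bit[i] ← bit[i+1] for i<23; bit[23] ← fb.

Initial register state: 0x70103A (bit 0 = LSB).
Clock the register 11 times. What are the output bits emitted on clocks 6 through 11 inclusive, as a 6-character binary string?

100000

reg_0 = 0x70103A
clock 1: out=0, reg = 0xB8081D
clock 2: out=1, reg = 0xDC040E
clock 3: out=0, reg = 0x6E0207
clock 4: out=1, reg = 0xB70103
clock 5: out=1, reg = 0x5B8081
clock 6: out=1, reg = 0x2DC040
clock 7: out=0, reg = 0x96E020
clock 8: out=0, reg = 0xCB7010
clock 9: out=0, reg = 0xE5B808
clock 10: out=0, reg = 0xF2DC04
clock 11: out=0, reg = 0x796E02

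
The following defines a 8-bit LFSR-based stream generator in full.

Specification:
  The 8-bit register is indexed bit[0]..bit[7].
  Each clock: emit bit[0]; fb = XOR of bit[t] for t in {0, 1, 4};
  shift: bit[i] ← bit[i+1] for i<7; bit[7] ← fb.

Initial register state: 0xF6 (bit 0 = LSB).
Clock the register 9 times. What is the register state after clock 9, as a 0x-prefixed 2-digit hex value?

reg_0 = 0xF6
clock 1: out=0, reg = 0x7B
clock 2: out=1, reg = 0xBD
clock 3: out=1, reg = 0x5E
clock 4: out=0, reg = 0x2F
clock 5: out=1, reg = 0x17
clock 6: out=1, reg = 0x8B
clock 7: out=1, reg = 0x45
clock 8: out=1, reg = 0xA2
clock 9: out=0, reg = 0xD1

0xD1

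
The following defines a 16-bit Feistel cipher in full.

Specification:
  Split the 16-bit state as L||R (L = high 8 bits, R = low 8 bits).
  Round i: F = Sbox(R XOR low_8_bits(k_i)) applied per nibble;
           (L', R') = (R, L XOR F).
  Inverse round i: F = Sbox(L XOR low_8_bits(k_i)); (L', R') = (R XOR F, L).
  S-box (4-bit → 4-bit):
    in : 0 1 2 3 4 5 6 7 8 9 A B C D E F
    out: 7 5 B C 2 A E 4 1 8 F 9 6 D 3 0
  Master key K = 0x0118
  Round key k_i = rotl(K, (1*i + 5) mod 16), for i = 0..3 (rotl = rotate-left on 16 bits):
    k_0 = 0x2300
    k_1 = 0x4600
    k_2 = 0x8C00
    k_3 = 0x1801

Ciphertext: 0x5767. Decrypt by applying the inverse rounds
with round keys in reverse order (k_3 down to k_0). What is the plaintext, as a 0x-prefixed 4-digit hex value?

0x4709

s_0 = ciphertext = 0x5767
s_1 = InvRound(s_0, k_3) = 0xC957
s_2 = InvRound(s_1, k_2) = 0x3FC9
s_3 = InvRound(s_2, k_1) = 0x093F
s_4 = InvRound(s_3, k_0) = 0x4709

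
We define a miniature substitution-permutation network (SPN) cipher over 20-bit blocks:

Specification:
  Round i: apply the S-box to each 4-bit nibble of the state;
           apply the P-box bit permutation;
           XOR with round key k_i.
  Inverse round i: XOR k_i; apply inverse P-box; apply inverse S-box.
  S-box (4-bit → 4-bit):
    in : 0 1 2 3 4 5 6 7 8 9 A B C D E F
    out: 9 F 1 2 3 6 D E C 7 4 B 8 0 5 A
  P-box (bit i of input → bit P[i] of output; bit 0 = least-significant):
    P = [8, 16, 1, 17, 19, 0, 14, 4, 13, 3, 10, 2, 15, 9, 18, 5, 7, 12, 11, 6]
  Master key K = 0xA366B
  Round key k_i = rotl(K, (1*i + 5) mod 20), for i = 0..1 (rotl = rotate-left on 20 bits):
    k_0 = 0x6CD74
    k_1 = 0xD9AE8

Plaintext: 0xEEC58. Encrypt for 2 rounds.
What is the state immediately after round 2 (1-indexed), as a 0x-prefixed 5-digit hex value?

0xC1E11

s_0 = plaintext = 0xEEC58
s_1 = Round(s_0, k_0) = 0x005F3
s_2 = Round(s_1, k_1) = 0xC1E11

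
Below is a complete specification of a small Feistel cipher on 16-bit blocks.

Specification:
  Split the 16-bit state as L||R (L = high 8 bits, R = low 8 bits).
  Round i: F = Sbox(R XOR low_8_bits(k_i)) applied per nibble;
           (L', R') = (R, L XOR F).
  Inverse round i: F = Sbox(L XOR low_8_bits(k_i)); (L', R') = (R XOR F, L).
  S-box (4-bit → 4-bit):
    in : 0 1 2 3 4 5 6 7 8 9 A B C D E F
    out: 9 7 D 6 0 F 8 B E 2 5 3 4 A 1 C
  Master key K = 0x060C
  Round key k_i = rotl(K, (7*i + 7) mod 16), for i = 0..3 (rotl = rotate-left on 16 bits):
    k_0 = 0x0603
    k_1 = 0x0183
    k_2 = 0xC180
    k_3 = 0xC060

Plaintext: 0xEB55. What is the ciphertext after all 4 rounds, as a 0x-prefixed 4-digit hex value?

s_0 = plaintext = 0xEB55
s_1 = Round(s_0, k_0) = 0x5513
s_2 = Round(s_1, k_1) = 0x137C
s_3 = Round(s_2, k_2) = 0x7CD7
s_4 = Round(s_3, k_3) = 0xD747

0xD747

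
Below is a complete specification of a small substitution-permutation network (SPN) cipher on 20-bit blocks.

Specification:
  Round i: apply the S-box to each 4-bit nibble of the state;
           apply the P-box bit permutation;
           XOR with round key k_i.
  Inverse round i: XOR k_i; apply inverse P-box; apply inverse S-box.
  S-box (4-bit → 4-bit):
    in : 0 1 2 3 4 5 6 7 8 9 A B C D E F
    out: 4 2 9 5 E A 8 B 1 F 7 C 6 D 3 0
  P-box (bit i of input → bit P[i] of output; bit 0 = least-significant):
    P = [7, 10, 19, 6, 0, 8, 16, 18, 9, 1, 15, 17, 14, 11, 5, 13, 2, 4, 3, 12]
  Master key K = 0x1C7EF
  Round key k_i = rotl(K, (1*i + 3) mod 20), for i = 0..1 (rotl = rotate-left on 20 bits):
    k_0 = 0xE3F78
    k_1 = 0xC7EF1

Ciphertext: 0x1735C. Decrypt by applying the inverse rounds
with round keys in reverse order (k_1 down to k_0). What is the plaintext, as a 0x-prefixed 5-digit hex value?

s_0 = ciphertext = 0x1735C
s_1 = InvRound(s_0, k_1) = 0x3CF9A
s_2 = InvRound(s_1, k_0) = 0x6DCBD

0x6DCBD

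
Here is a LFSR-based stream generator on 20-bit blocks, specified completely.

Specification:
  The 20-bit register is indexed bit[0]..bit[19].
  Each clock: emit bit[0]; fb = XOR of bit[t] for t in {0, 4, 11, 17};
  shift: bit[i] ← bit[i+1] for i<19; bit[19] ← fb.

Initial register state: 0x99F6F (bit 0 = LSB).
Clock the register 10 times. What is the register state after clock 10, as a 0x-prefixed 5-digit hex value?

reg_0 = 0x99F6F
clock 1: out=1, reg = 0x4CFB7
clock 2: out=1, reg = 0xA67DB
clock 3: out=1, reg = 0xD33ED
clock 4: out=1, reg = 0xE99F6
clock 5: out=0, reg = 0xF4CFB
clock 6: out=1, reg = 0x7A67D
clock 7: out=1, reg = 0xBD33E
clock 8: out=0, reg = 0x5E99F
clock 9: out=1, reg = 0xAF4CF
clock 10: out=1, reg = 0x57A67

0x57A67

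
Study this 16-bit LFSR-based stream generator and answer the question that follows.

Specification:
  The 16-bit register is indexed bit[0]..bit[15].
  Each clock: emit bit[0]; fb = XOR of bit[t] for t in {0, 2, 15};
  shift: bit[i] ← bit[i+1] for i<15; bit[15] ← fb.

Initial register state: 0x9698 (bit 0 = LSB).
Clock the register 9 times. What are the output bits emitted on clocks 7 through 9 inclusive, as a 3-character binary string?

reg_0 = 0x9698
clock 1: out=0, reg = 0xCB4C
clock 2: out=0, reg = 0x65A6
clock 3: out=0, reg = 0xB2D3
clock 4: out=1, reg = 0x5969
clock 5: out=1, reg = 0xACB4
clock 6: out=0, reg = 0x565A
clock 7: out=0, reg = 0x2B2D
clock 8: out=1, reg = 0x1596
clock 9: out=0, reg = 0x8ACB

010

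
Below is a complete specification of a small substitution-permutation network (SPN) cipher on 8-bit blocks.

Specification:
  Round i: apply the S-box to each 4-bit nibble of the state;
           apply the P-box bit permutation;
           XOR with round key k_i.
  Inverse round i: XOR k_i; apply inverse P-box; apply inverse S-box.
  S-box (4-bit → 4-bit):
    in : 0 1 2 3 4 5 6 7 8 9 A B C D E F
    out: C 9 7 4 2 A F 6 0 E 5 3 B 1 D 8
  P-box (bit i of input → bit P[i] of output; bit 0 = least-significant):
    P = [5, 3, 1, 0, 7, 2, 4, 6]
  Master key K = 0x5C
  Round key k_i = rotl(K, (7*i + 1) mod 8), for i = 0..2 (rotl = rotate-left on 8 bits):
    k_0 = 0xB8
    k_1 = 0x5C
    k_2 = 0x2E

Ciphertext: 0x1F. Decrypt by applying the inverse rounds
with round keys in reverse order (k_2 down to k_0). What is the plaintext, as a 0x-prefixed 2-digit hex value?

s_0 = ciphertext = 0x1F
s_1 = InvRound(s_0, k_2) = 0x31
s_2 = InvRound(s_1, k_1) = 0x5C
s_3 = InvRound(s_2, k_0) = 0xCD

0xCD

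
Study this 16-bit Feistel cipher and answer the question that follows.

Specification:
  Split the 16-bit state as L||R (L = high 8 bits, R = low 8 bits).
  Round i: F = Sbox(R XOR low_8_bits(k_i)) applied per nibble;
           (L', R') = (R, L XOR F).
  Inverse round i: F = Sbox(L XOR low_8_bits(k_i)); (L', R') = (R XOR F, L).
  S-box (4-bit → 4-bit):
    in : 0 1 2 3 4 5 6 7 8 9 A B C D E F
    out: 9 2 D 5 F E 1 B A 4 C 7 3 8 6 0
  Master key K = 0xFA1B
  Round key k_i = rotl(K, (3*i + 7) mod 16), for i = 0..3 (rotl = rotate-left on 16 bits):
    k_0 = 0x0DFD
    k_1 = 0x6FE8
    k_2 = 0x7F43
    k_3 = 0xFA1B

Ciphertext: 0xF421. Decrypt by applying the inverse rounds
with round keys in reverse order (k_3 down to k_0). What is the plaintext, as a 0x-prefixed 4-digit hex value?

0x4FE3

s_0 = ciphertext = 0xF421
s_1 = InvRound(s_0, k_3) = 0x41F4
s_2 = InvRound(s_1, k_2) = 0x6941
s_3 = InvRound(s_2, k_1) = 0xE369
s_4 = InvRound(s_3, k_0) = 0x4FE3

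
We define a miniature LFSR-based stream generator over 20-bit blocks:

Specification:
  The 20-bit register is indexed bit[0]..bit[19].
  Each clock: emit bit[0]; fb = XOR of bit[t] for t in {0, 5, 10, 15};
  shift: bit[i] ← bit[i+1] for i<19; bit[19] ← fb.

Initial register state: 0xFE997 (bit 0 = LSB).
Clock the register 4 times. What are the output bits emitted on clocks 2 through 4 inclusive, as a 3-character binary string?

reg_0 = 0xFE997
clock 1: out=1, reg = 0x7F4CB
clock 2: out=1, reg = 0xBFA65
clock 3: out=1, reg = 0xDFD32
clock 4: out=0, reg = 0xEFE99

110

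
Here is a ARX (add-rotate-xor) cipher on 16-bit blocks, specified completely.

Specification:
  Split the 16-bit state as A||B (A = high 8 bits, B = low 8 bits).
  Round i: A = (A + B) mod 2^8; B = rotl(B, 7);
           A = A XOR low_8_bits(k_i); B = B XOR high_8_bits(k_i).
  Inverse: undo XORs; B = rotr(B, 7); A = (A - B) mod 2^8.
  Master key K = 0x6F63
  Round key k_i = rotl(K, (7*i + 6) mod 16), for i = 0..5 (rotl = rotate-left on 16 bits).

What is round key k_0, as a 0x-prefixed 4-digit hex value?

0xD8DB

K = 0x6F63
k_0 = rotl(K, (7*0+6) mod 16) = rotl(K, 6) = 0xD8DB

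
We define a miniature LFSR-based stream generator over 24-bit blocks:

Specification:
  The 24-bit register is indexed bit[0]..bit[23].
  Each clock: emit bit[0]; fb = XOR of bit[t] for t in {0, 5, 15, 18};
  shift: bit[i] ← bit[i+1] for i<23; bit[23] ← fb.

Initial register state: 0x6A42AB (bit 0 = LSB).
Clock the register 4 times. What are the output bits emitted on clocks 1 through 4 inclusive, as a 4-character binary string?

1101

reg_0 = 0x6A42AB
clock 1: out=1, reg = 0x352155
clock 2: out=1, reg = 0x1A90AA
clock 3: out=0, reg = 0x0D4855
clock 4: out=1, reg = 0x06A42A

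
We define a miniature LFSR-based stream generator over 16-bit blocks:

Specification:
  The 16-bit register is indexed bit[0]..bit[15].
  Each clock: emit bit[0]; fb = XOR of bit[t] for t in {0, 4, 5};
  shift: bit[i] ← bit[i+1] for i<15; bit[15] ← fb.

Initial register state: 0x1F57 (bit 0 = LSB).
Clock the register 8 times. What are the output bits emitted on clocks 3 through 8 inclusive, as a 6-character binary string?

101010

reg_0 = 0x1F57
clock 1: out=1, reg = 0x0FAB
clock 2: out=1, reg = 0x07D5
clock 3: out=1, reg = 0x03EA
clock 4: out=0, reg = 0x81F5
clock 5: out=1, reg = 0xC0FA
clock 6: out=0, reg = 0x607D
clock 7: out=1, reg = 0xB03E
clock 8: out=0, reg = 0x581F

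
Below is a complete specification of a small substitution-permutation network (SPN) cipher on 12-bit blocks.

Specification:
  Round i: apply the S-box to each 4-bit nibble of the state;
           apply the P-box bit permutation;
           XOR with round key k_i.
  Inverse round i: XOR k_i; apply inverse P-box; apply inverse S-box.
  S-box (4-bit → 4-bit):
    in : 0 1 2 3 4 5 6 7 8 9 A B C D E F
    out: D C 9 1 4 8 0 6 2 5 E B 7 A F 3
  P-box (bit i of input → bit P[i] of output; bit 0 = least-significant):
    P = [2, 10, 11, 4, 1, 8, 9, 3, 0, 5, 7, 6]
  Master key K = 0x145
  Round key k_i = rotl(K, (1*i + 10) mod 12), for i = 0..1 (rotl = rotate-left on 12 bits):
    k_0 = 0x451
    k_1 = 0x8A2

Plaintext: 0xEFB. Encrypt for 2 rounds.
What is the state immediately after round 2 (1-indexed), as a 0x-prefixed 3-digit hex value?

0xB6A

s_0 = plaintext = 0xEFB
s_1 = Round(s_0, k_0) = 0x1A6
s_2 = Round(s_1, k_1) = 0xB6A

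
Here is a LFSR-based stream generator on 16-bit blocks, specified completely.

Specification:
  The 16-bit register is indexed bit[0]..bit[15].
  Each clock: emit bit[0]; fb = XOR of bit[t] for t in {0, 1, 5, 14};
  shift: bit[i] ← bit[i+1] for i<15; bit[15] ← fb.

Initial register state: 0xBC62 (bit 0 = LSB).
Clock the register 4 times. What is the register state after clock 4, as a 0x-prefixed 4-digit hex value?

0xABC6

reg_0 = 0xBC62
clock 1: out=0, reg = 0x5E31
clock 2: out=1, reg = 0xAF18
clock 3: out=0, reg = 0x578C
clock 4: out=0, reg = 0xABC6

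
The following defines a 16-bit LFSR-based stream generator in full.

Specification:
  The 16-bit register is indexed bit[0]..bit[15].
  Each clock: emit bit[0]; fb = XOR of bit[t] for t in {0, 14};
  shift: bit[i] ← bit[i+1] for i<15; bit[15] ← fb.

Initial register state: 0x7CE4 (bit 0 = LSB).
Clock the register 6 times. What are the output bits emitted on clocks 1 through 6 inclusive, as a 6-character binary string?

001001

reg_0 = 0x7CE4
clock 1: out=0, reg = 0xBE72
clock 2: out=0, reg = 0x5F39
clock 3: out=1, reg = 0x2F9C
clock 4: out=0, reg = 0x17CE
clock 5: out=0, reg = 0x0BE7
clock 6: out=1, reg = 0x85F3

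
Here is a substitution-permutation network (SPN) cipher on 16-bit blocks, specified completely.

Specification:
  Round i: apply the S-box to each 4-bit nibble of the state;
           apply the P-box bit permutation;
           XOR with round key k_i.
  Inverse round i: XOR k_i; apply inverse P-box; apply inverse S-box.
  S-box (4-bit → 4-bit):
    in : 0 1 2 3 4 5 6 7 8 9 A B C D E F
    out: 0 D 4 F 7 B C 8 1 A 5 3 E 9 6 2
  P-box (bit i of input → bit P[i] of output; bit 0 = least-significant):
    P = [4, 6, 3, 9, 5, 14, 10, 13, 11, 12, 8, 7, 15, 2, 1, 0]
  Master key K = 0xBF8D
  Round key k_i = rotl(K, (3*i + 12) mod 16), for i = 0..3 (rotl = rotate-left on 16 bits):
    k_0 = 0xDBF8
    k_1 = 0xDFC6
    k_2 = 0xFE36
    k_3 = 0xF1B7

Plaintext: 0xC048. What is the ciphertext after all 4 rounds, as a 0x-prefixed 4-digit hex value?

s_0 = plaintext = 0xC048
s_1 = Round(s_0, k_0) = 0x9FCF
s_2 = Round(s_1, k_1) = 0xAB83
s_3 = Round(s_2, k_2) = 0x644C
s_4 = Round(s_3, k_3) = 0xAEDC

0xAEDC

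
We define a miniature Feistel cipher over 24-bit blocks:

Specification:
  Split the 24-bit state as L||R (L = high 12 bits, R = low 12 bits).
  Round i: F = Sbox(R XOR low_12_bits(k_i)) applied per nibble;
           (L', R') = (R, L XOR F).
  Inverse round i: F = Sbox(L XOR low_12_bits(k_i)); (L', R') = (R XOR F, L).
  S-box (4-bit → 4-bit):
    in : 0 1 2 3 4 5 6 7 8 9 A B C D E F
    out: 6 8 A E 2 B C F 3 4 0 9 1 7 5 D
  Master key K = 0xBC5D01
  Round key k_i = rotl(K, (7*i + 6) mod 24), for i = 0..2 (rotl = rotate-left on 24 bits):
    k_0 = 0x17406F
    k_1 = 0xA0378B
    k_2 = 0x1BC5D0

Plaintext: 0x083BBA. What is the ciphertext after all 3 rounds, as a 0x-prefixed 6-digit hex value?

s_0 = plaintext = 0x083BBA
s_1 = Round(s_0, k_0) = 0xBBA9F8
s_2 = Round(s_1, k_1) = 0x9F8E44
s_3 = Round(s_2, k_2) = 0xE440BA

0xE440BA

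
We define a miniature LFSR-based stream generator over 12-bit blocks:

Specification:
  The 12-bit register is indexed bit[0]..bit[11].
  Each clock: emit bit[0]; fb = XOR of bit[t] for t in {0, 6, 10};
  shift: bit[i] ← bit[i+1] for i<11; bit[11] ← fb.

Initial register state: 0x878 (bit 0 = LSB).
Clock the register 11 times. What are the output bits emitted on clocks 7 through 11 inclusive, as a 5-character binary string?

reg_0 = 0x878
clock 1: out=0, reg = 0xC3C
clock 2: out=0, reg = 0xE1E
clock 3: out=0, reg = 0xF0F
clock 4: out=1, reg = 0x787
clock 5: out=1, reg = 0x3C3
clock 6: out=1, reg = 0x1E1
clock 7: out=1, reg = 0x0F0
clock 8: out=0, reg = 0x878
clock 9: out=0, reg = 0xC3C
clock 10: out=0, reg = 0xE1E
clock 11: out=0, reg = 0xF0F

10000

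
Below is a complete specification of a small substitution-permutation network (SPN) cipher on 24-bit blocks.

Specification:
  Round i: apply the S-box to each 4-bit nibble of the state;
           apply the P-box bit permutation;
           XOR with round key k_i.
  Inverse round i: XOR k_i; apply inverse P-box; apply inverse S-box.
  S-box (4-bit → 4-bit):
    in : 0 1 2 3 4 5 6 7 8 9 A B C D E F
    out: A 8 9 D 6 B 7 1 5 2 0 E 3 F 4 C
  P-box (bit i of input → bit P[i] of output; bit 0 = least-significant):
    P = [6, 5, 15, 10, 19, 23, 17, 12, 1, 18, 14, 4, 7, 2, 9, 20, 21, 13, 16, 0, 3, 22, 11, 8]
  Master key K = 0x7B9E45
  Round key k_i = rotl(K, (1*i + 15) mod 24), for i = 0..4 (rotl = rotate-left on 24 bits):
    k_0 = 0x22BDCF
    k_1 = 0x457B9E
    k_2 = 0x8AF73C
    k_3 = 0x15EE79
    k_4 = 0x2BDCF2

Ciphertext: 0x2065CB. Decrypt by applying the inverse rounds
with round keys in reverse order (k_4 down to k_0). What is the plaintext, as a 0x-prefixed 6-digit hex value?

s_0 = ciphertext = 0x2065CB
s_1 = InvRound(s_0, k_4) = 0x3BA134
s_2 = InvRound(s_1, k_3) = 0x324482
s_3 = InvRound(s_2, k_2) = 0x2CD254
s_4 = InvRound(s_3, k_1) = 0xD67778
s_5 = InvRound(s_4, k_0) = 0x42DD94

0x42DD94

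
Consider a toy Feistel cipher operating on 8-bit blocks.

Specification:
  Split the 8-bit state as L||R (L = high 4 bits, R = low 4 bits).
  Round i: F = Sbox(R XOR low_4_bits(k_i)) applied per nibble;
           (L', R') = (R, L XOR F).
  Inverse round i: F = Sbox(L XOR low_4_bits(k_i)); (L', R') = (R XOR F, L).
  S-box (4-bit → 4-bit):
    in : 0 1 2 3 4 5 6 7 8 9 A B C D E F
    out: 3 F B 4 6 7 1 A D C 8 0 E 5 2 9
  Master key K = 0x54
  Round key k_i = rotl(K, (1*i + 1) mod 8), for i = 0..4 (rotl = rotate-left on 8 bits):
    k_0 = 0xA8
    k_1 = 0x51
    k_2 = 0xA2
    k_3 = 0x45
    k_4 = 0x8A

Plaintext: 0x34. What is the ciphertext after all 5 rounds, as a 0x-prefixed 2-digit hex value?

0xDA

s_0 = plaintext = 0x34
s_1 = Round(s_0, k_0) = 0x4D
s_2 = Round(s_1, k_1) = 0xDA
s_3 = Round(s_2, k_2) = 0xA0
s_4 = Round(s_3, k_3) = 0x0D
s_5 = Round(s_4, k_4) = 0xDA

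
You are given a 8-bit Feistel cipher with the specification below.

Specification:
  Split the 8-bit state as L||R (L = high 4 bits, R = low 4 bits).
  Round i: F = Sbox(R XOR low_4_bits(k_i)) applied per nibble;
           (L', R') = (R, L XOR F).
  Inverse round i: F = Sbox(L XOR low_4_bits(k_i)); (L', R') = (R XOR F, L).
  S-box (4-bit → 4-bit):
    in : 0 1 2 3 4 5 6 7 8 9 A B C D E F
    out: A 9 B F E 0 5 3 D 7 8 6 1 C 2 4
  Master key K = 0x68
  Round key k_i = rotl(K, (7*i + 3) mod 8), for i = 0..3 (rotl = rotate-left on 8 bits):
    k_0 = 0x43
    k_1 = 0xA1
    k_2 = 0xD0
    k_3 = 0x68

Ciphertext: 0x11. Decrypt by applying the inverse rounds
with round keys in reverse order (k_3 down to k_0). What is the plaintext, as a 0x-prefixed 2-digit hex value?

0x46

s_0 = ciphertext = 0x11
s_1 = InvRound(s_0, k_3) = 0x61
s_2 = InvRound(s_1, k_2) = 0x46
s_3 = InvRound(s_2, k_1) = 0x64
s_4 = InvRound(s_3, k_0) = 0x46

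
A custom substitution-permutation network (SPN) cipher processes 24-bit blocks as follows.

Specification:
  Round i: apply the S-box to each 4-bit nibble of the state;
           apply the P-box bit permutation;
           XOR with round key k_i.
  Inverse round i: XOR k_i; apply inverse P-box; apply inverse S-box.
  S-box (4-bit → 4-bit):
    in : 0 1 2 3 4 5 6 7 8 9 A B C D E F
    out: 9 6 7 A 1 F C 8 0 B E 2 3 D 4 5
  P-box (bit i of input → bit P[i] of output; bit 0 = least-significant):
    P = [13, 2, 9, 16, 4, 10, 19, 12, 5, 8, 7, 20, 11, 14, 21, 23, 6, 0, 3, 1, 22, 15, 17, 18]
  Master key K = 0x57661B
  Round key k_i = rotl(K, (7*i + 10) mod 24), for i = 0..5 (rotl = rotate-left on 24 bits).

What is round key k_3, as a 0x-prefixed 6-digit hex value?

0xB30DAB

K = 0x57661B
k_0 = rotl(K, (7*0+10) mod 24) = rotl(K, 10) = 0x986D5D
k_1 = rotl(K, (7*1+10) mod 24) = rotl(K, 17) = 0x36AECC
k_2 = rotl(K, (7*2+10) mod 24) = rotl(K, 0) = 0x57661B
k_3 = rotl(K, (7*3+10) mod 24) = rotl(K, 7) = 0xB30DAB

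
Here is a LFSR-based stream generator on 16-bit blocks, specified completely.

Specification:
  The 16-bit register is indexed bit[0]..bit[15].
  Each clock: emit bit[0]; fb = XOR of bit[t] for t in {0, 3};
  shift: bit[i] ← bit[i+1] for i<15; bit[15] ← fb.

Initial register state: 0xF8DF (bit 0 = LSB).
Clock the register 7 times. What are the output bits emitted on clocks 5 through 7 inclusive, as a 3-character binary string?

101

reg_0 = 0xF8DF
clock 1: out=1, reg = 0x7C6F
clock 2: out=1, reg = 0x3E37
clock 3: out=1, reg = 0x9F1B
clock 4: out=1, reg = 0x4F8D
clock 5: out=1, reg = 0x27C6
clock 6: out=0, reg = 0x13E3
clock 7: out=1, reg = 0x89F1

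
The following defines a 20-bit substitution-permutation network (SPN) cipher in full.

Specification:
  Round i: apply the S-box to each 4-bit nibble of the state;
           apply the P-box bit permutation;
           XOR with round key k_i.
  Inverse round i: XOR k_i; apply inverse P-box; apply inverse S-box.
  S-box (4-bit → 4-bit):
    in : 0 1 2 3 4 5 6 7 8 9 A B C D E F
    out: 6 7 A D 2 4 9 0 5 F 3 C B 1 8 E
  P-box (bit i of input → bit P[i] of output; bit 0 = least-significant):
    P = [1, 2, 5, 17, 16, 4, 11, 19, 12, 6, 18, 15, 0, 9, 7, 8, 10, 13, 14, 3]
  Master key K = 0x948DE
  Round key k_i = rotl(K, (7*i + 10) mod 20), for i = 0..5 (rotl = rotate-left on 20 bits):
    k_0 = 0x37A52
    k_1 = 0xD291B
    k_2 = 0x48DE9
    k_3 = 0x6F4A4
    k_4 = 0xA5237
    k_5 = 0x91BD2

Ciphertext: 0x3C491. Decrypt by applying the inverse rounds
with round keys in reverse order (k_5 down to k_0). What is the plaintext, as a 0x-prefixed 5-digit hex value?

0x36815

s_0 = ciphertext = 0x3C491
s_1 = InvRound(s_0, k_5) = 0x8CCB6
s_2 = InvRound(s_1, k_4) = 0xD165E
s_3 = InvRound(s_2, k_3) = 0xF02C3
s_4 = InvRound(s_3, k_2) = 0x62E33
s_5 = InvRound(s_4, k_1) = 0x6276B
s_6 = InvRound(s_5, k_0) = 0x36815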